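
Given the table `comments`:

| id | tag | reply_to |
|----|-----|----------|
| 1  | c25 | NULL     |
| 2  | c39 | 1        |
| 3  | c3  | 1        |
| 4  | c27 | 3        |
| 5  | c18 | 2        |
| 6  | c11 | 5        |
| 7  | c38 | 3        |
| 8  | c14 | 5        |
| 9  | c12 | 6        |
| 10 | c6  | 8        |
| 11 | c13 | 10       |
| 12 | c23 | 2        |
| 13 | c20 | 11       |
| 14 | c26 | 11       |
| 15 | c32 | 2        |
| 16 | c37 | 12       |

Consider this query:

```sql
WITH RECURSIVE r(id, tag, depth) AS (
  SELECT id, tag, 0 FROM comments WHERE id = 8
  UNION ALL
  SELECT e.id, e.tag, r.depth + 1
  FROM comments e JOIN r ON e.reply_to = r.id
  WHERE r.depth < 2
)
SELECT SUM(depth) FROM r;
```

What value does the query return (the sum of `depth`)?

3

Base: id=8 (c14) at depth 0.
Iteration 1: rows with reply_to in {8} -> c6 (id 10, depth 1).
Iteration 2: rows with reply_to in {10} -> c13 (id 11, depth 2).
Iteration 3: depth < 2 fails for all current rows; recursion stops.
SUM(depth) = 0 + 1 + 2 = 3.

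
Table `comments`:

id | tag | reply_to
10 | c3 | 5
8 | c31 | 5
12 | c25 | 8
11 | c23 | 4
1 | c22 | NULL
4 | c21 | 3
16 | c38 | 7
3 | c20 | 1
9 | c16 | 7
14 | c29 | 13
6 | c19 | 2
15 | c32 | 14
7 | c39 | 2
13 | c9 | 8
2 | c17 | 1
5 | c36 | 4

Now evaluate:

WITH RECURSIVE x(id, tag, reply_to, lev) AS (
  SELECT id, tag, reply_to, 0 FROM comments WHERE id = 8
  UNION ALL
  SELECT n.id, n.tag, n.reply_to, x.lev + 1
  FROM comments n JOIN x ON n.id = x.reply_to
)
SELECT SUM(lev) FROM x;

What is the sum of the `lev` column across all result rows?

Base: id=8 (c31), reply_to=5, lev 0.
Iteration 1: join on id=5 -> c36 (id 5, reply_to=4, lev 1).
Iteration 2: join on id=4 -> c21 (id 4, reply_to=3, lev 2).
Iteration 3: join on id=3 -> c20 (id 3, reply_to=1, lev 3).
Iteration 4: join on id=1 -> c22 (id 1, reply_to=NULL, lev 4).
Iteration 5: reply_to is NULL; no match; recursion stops.
SUM(lev) = 0 + 1 + 2 + 3 + 4 = 10.

10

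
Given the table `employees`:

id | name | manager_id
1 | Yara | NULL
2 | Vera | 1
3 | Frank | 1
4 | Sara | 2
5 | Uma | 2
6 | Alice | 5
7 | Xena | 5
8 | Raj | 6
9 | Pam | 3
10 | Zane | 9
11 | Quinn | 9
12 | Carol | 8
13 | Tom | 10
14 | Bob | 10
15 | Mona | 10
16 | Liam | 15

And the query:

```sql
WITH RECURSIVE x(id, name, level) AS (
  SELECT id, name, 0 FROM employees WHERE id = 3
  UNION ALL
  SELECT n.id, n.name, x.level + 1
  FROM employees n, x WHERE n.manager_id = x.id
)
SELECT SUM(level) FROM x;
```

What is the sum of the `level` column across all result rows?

Base: id=3 (Frank) at level 0.
Iteration 1: rows with manager_id in {3} -> Pam (id 9, level 1).
Iteration 2: rows with manager_id in {9} -> Zane (id 10, level 2), Quinn (id 11, level 2).
Iteration 3: rows with manager_id in {10,11} -> Tom (id 13, level 3), Bob (id 14, level 3), Mona (id 15, level 3).
Iteration 4: rows with manager_id in {13,14,15} -> Liam (id 16, level 4).
Iteration 5: no rows with manager_id in {16}; recursion stops.
SUM(level) = 0 + 1 + 2 + 2 + 3 + 3 + 3 + 4 = 18.

18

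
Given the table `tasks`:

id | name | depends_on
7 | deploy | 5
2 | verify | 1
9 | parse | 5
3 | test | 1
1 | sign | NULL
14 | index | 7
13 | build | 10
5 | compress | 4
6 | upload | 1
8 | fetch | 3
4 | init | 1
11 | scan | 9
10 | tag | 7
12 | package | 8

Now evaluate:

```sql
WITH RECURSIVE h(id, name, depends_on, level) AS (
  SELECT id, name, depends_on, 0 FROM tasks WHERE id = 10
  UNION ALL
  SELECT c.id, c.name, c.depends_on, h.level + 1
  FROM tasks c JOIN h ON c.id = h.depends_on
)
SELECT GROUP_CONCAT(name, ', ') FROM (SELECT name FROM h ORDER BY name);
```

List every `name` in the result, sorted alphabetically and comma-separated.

compress, deploy, init, sign, tag

Base: id=10 (tag), depends_on=7, level 0.
Iteration 1: join on id=7 -> deploy (id 7, depends_on=5, level 1).
Iteration 2: join on id=5 -> compress (id 5, depends_on=4, level 2).
Iteration 3: join on id=4 -> init (id 4, depends_on=1, level 3).
Iteration 4: join on id=1 -> sign (id 1, depends_on=NULL, level 4).
Iteration 5: depends_on is NULL; no match; recursion stops.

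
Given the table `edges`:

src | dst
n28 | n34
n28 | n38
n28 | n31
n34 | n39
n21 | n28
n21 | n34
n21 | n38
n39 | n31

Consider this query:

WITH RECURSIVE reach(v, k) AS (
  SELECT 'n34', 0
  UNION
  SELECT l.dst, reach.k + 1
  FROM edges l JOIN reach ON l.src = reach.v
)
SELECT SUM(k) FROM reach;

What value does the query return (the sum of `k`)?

3

Base: (n34, k=0).
Iteration 1: edges from {n34} -> (n39, k=1).
Iteration 2: edges from {n39} -> (n31, k=2).
Iteration 3: no outgoing edges from {n31}; recursion stops.
SUM(k) = 0 + 1 + 2 = 3.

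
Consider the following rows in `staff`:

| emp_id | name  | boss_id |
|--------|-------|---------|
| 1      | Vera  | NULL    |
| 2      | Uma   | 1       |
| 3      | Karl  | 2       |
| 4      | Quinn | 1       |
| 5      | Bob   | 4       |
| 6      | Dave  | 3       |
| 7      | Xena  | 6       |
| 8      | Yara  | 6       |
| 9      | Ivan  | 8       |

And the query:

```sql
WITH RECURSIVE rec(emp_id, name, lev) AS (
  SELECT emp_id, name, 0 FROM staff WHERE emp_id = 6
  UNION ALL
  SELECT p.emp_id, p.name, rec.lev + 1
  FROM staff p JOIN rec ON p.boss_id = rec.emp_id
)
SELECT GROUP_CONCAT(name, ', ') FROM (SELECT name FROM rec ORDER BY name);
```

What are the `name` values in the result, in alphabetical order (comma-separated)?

Dave, Ivan, Xena, Yara

Base: emp_id=6 (Dave) at lev 0.
Iteration 1: rows with boss_id in {6} -> Xena (id 7, lev 1), Yara (id 8, lev 1).
Iteration 2: rows with boss_id in {7,8} -> Ivan (id 9, lev 2).
Iteration 3: no rows with boss_id in {9}; recursion stops.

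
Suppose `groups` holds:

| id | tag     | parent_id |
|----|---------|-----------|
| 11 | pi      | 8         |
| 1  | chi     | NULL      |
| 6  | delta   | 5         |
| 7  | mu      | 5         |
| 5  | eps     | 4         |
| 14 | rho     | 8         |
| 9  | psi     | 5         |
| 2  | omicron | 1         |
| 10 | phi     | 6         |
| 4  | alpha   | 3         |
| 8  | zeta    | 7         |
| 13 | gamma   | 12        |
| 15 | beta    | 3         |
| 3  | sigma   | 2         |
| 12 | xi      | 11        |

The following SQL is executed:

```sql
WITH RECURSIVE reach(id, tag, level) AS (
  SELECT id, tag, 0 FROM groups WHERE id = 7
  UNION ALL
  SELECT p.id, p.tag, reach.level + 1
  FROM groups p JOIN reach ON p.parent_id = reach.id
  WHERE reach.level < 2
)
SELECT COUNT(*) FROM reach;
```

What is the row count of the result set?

4

Base: id=7 (mu) at level 0.
Iteration 1: rows with parent_id in {7} -> zeta (id 8, level 1).
Iteration 2: rows with parent_id in {8} -> pi (id 11, level 2), rho (id 14, level 2).
Iteration 3: level < 2 fails for all current rows; recursion stops.
Total rows emitted: 4.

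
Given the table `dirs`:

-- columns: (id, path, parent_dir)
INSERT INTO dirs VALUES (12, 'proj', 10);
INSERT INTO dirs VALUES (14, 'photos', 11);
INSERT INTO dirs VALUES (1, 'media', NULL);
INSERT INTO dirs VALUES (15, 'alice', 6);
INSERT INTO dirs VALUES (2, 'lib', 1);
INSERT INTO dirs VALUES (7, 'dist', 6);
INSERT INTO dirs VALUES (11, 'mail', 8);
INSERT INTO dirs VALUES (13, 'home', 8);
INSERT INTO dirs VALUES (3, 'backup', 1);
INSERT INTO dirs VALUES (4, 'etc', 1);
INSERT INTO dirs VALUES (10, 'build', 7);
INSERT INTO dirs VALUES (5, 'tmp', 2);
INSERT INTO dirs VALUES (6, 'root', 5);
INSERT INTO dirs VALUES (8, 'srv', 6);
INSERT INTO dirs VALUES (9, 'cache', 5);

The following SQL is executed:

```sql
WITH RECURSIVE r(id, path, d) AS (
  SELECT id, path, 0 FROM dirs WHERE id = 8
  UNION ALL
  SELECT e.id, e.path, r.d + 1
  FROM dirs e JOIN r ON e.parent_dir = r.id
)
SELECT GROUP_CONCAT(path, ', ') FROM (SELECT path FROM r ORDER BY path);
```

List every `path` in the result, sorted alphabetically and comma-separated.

home, mail, photos, srv

Base: id=8 (srv) at d 0.
Iteration 1: rows with parent_dir in {8} -> mail (id 11, d 1), home (id 13, d 1).
Iteration 2: rows with parent_dir in {11,13} -> photos (id 14, d 2).
Iteration 3: no rows with parent_dir in {14}; recursion stops.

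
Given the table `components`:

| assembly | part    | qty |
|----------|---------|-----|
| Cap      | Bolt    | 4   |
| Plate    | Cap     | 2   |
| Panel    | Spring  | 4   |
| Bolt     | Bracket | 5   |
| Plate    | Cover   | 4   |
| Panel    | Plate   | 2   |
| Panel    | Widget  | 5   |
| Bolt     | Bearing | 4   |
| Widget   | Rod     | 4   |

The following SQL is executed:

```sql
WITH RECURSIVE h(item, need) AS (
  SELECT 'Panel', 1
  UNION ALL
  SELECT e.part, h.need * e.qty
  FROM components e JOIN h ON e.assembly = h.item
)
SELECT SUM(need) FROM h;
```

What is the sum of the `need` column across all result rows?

204

Base: (Panel, need=1).
Iteration 1: components of {Panel} -> Plate = 1*2 = 2, Spring = 1*4 = 4, Widget = 1*5 = 5.
Iteration 2: components of {Plate,Spring,Widget} -> Cap = 2*2 = 4, Cover = 2*4 = 8, Rod = 5*4 = 20.
Iteration 3: components of {Cap,Cover,Rod} -> Bolt = 4*4 = 16.
Iteration 4: components of {Bolt} -> Bearing = 16*4 = 64, Bracket = 16*5 = 80.
Iteration 5: no further components; recursion stops.
SUM(need) = 1 + 2 + 4 + 5 + 8 + 4 + 20 + 16 + 80 + 64 = 204.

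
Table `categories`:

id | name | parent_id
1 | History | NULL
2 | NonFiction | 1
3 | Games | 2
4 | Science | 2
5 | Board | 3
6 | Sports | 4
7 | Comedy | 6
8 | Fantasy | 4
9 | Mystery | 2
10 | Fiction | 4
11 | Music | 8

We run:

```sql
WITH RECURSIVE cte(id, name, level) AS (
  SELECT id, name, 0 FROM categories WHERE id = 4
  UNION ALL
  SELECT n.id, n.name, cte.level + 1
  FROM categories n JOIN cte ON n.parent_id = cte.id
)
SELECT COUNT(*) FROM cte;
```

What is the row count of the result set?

Base: id=4 (Science) at level 0.
Iteration 1: rows with parent_id in {4} -> Sports (id 6, level 1), Fantasy (id 8, level 1), Fiction (id 10, level 1).
Iteration 2: rows with parent_id in {6,8,10} -> Comedy (id 7, level 2), Music (id 11, level 2).
Iteration 3: no rows with parent_id in {7,11}; recursion stops.
Total rows emitted: 6.

6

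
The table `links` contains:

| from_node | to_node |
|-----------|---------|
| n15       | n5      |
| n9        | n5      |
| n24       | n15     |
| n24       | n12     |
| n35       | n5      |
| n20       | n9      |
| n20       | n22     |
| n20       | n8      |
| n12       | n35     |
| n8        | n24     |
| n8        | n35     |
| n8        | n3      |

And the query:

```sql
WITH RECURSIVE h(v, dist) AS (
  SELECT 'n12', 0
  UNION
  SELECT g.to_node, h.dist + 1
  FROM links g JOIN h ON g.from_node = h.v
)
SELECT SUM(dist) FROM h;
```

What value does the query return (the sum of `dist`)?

3

Base: (n12, dist=0).
Iteration 1: edges from {n12} -> (n35, dist=1).
Iteration 2: edges from {n35} -> (n5, dist=2).
Iteration 3: no outgoing edges from {n5}; recursion stops.
SUM(dist) = 0 + 1 + 2 = 3.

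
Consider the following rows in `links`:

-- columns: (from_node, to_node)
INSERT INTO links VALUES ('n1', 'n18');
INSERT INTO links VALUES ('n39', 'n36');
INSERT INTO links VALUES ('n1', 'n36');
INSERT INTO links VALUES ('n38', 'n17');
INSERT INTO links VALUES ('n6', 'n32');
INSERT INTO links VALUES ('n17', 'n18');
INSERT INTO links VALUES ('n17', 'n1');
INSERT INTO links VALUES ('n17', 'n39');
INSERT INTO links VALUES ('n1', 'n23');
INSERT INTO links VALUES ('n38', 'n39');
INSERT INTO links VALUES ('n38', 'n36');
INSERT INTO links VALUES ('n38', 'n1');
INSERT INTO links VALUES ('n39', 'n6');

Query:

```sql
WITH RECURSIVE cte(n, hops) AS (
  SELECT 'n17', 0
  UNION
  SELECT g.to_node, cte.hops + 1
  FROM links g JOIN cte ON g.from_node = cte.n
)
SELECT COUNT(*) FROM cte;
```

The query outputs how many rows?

9

Base: (n17, hops=0).
Iteration 1: edges from {n17} -> (n1, hops=1), (n18, hops=1), (n39, hops=1).
Iteration 2: edges from {n1,n18,n39} -> (n18, hops=2), (n23, hops=2), (n36, hops=2), (n6, hops=2). [UNION drops 1 duplicate row(s)]
Iteration 3: edges from {n18,n23,n36,n6} -> (n32, hops=3).
Iteration 4: no outgoing edges from {n32}; recursion stops.
Total rows emitted: 9.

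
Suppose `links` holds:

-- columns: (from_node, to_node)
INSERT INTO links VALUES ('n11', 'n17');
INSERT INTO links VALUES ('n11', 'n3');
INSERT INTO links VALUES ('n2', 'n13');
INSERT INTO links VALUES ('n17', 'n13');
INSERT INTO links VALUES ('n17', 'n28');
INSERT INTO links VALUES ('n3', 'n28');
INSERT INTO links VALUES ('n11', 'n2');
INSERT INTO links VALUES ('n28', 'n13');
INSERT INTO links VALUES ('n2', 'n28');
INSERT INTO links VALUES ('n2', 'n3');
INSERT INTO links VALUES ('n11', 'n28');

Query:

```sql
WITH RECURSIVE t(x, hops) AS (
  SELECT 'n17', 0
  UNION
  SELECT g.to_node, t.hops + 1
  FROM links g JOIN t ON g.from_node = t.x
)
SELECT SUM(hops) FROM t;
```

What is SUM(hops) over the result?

Base: (n17, hops=0).
Iteration 1: edges from {n17} -> (n13, hops=1), (n28, hops=1).
Iteration 2: edges from {n13,n28} -> (n13, hops=2).
Iteration 3: no outgoing edges from {n13}; recursion stops.
SUM(hops) = 0 + 1 + 1 + 2 = 4.

4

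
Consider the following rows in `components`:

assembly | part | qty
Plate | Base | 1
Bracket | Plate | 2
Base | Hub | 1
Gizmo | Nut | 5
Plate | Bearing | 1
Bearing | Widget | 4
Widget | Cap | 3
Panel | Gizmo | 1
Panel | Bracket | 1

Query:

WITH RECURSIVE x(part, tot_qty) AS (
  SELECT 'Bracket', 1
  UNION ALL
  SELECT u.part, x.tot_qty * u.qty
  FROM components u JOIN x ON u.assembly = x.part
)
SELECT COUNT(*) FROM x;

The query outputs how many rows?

7

Base: (Bracket, tot_qty=1).
Iteration 1: components of {Bracket} -> Plate = 1*2 = 2.
Iteration 2: components of {Plate} -> Base = 2*1 = 2, Bearing = 2*1 = 2.
Iteration 3: components of {Base,Bearing} -> Hub = 2*1 = 2, Widget = 2*4 = 8.
Iteration 4: components of {Hub,Widget} -> Cap = 8*3 = 24.
Iteration 5: no further components; recursion stops.
Total rows emitted: 7.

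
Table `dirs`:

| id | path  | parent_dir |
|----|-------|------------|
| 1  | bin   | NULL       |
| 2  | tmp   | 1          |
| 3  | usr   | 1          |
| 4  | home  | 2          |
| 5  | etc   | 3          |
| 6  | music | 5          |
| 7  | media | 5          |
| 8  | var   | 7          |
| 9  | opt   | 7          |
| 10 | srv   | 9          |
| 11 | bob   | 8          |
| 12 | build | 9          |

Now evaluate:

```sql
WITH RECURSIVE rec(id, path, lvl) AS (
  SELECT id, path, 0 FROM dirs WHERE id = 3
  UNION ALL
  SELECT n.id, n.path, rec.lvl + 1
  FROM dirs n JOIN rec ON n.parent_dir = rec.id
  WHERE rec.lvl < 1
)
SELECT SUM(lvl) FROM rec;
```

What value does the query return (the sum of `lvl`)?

1

Base: id=3 (usr) at lvl 0.
Iteration 1: rows with parent_dir in {3} -> etc (id 5, lvl 1).
Iteration 2: lvl < 1 fails for all current rows; recursion stops.
SUM(lvl) = 0 + 1 = 1.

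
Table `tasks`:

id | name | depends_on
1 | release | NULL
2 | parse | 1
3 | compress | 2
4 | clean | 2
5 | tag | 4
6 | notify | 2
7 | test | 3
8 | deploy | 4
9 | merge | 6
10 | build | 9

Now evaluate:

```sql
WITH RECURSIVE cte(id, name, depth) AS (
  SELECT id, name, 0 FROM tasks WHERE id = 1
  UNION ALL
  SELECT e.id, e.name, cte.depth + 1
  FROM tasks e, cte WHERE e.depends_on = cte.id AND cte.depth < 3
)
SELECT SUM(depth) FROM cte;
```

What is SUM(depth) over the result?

Base: id=1 (release) at depth 0.
Iteration 1: rows with depends_on in {1} -> parse (id 2, depth 1).
Iteration 2: rows with depends_on in {2} -> compress (id 3, depth 2), clean (id 4, depth 2), notify (id 6, depth 2).
Iteration 3: rows with depends_on in {3,4,6} -> tag (id 5, depth 3), test (id 7, depth 3), deploy (id 8, depth 3), merge (id 9, depth 3).
Iteration 4: depth < 3 fails for all current rows; recursion stops.
SUM(depth) = 0 + 1 + 2 + 2 + 2 + 3 + 3 + 3 + 3 = 19.

19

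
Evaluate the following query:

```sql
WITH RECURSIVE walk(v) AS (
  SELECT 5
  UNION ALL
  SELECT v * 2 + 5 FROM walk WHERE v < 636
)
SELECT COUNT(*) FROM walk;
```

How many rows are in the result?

Base: v=5.
Iteration 1: 5 < 636 holds -> v = 5 * 2 + 5 = 15.
Iteration 2: 15 < 636 holds -> v = 15 * 2 + 5 = 35.
Iteration 3: 35 < 636 holds -> v = 35 * 2 + 5 = 75.
Iteration 4: 75 < 636 holds -> v = 75 * 2 + 5 = 155.
Iteration 5: 155 < 636 holds -> v = 155 * 2 + 5 = 315.
Iteration 6: 315 < 636 holds -> v = 315 * 2 + 5 = 635.
Iteration 7: 635 < 636 holds -> v = 635 * 2 + 5 = 1275.
Iteration 8: 1275 < 636 fails; recursion stops.
Total rows emitted: 8.

8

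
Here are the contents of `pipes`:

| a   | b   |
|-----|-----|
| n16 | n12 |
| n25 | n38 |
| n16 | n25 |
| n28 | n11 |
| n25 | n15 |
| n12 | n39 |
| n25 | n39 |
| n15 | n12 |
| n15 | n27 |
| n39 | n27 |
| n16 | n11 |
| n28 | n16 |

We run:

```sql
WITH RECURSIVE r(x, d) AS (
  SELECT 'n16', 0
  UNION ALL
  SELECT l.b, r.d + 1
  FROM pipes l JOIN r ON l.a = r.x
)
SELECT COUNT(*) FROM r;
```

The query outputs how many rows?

14

Base: (n16, d=0).
Iteration 1: edges from {n16} -> (n11, d=1), (n12, d=1), (n25, d=1).
Iteration 2: edges from {n11,n12,n25} -> (n15, d=2), (n38, d=2), (n39, d=2) x2. [UNION ALL keeps all 4 new rows, including repeats]
Iteration 3: edges from {n15,n38,n39} -> (n12, d=3), (n27, d=3) x3. [UNION ALL keeps all 4 new rows, including repeats]
Iteration 4: edges from {n12,n27} -> (n39, d=4).
Iteration 5: edges from {n39} -> (n27, d=5).
Iteration 6: no outgoing edges from {n27}; recursion stops.
Total rows emitted: 14.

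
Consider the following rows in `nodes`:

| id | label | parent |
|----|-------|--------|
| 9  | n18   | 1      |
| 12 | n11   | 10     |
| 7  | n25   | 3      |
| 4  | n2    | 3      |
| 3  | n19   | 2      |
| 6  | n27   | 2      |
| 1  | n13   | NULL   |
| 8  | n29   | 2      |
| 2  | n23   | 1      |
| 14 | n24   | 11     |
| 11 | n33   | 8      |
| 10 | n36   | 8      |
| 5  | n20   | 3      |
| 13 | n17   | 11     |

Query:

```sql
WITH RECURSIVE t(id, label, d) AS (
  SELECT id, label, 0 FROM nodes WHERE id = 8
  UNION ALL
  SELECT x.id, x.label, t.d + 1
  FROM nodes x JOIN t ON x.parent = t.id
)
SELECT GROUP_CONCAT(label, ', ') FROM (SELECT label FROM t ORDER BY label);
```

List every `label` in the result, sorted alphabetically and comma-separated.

Base: id=8 (n29) at d 0.
Iteration 1: rows with parent in {8} -> n36 (id 10, d 1), n33 (id 11, d 1).
Iteration 2: rows with parent in {10,11} -> n11 (id 12, d 2), n17 (id 13, d 2), n24 (id 14, d 2).
Iteration 3: no rows with parent in {12,13,14}; recursion stops.

n11, n17, n24, n29, n33, n36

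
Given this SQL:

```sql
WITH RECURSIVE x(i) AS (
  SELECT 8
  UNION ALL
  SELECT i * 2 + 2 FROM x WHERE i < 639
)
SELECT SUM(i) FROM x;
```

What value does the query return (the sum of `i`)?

2534

Base: i=8.
Iteration 1: 8 < 639 holds -> i = 8 * 2 + 2 = 18.
Iteration 2: 18 < 639 holds -> i = 18 * 2 + 2 = 38.
Iteration 3: 38 < 639 holds -> i = 38 * 2 + 2 = 78.
Iteration 4: 78 < 639 holds -> i = 78 * 2 + 2 = 158.
Iteration 5: 158 < 639 holds -> i = 158 * 2 + 2 = 318.
Iteration 6: 318 < 639 holds -> i = 318 * 2 + 2 = 638.
Iteration 7: 638 < 639 holds -> i = 638 * 2 + 2 = 1278.
Iteration 8: 1278 < 639 fails; recursion stops.
SUM(i) = 8 + 18 + 38 + 78 + 158 + 318 + 638 + 1278 = 2534.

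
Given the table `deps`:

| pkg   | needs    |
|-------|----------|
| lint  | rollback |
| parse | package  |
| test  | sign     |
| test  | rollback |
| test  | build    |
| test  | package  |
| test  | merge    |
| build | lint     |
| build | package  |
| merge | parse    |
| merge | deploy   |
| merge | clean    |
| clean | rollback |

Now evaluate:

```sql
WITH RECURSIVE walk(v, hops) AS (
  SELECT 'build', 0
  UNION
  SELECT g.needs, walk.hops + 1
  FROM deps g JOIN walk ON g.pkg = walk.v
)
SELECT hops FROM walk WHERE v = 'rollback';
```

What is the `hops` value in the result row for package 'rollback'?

Base: (build, hops=0).
Iteration 1: edges from {build} -> (lint, hops=1), (package, hops=1).
Iteration 2: edges from {lint,package} -> (rollback, hops=2).
Iteration 3: no outgoing edges from {rollback}; recursion stops.

2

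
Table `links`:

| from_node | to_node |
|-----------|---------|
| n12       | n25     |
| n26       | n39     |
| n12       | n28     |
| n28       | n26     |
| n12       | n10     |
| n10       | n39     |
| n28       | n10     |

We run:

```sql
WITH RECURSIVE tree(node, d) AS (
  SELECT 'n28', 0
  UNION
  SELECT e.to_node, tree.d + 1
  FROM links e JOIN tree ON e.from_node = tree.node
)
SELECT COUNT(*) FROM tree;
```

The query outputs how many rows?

Base: (n28, d=0).
Iteration 1: edges from {n28} -> (n10, d=1), (n26, d=1).
Iteration 2: edges from {n10,n26} -> (n39, d=2). [UNION drops 1 duplicate row(s)]
Iteration 3: no outgoing edges from {n39}; recursion stops.
Total rows emitted: 4.

4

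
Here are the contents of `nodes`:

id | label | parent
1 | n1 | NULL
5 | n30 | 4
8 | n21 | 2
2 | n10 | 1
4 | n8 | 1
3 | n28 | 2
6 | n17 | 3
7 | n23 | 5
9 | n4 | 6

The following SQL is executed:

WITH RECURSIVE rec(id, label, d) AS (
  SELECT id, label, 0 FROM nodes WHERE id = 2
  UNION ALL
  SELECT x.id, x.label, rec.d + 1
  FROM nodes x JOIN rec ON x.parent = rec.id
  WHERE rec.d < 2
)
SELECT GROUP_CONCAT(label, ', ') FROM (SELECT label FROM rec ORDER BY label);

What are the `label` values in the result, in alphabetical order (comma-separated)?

Base: id=2 (n10) at d 0.
Iteration 1: rows with parent in {2} -> n28 (id 3, d 1), n21 (id 8, d 1).
Iteration 2: rows with parent in {3,8} -> n17 (id 6, d 2).
Iteration 3: d < 2 fails for all current rows; recursion stops.

n10, n17, n21, n28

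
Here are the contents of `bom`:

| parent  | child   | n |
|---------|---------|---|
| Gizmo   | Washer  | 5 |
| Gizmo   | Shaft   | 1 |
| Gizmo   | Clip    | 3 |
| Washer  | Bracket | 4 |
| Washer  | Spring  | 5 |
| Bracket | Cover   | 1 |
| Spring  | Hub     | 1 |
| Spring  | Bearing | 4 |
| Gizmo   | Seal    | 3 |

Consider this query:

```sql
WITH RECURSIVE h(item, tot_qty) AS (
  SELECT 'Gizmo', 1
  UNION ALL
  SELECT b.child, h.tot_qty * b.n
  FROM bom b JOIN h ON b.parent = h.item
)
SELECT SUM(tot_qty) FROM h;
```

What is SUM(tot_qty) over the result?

Base: (Gizmo, tot_qty=1).
Iteration 1: components of {Gizmo} -> Clip = 1*3 = 3, Seal = 1*3 = 3, Shaft = 1*1 = 1, Washer = 1*5 = 5.
Iteration 2: components of {Clip,Seal,Shaft,Washer} -> Bracket = 5*4 = 20, Spring = 5*5 = 25.
Iteration 3: components of {Bracket,Spring} -> Bearing = 25*4 = 100, Cover = 20*1 = 20, Hub = 25*1 = 25.
Iteration 4: no further components; recursion stops.
SUM(tot_qty) = 1 + 5 + 1 + 3 + 3 + 20 + 25 + 20 + 25 + 100 = 203.

203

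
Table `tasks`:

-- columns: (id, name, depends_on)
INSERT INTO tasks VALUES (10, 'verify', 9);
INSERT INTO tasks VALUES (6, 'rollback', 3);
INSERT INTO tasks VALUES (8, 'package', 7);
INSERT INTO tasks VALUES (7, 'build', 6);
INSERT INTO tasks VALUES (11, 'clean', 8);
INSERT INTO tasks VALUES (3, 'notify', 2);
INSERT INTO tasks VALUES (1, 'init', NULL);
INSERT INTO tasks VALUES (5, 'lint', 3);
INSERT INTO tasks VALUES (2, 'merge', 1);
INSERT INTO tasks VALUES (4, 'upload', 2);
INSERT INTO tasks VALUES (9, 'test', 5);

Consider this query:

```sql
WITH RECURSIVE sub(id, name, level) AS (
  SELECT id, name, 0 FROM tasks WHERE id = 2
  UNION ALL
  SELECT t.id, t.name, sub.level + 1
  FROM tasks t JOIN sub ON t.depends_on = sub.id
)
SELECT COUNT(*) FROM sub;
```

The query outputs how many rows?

10

Base: id=2 (merge) at level 0.
Iteration 1: rows with depends_on in {2} -> notify (id 3, level 1), upload (id 4, level 1).
Iteration 2: rows with depends_on in {3,4} -> lint (id 5, level 2), rollback (id 6, level 2).
Iteration 3: rows with depends_on in {5,6} -> build (id 7, level 3), test (id 9, level 3).
Iteration 4: rows with depends_on in {7,9} -> package (id 8, level 4), verify (id 10, level 4).
Iteration 5: rows with depends_on in {8,10} -> clean (id 11, level 5).
Iteration 6: no rows with depends_on in {11}; recursion stops.
Total rows emitted: 10.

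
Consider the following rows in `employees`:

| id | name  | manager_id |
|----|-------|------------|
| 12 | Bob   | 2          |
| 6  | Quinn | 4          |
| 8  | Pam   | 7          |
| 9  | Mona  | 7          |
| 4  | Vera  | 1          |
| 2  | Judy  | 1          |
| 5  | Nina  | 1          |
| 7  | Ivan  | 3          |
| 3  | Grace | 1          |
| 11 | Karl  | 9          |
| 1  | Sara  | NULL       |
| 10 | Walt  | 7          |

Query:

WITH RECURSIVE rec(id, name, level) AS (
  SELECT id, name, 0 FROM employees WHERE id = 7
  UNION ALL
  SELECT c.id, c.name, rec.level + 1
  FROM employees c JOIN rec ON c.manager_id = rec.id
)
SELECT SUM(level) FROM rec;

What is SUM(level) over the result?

5

Base: id=7 (Ivan) at level 0.
Iteration 1: rows with manager_id in {7} -> Pam (id 8, level 1), Mona (id 9, level 1), Walt (id 10, level 1).
Iteration 2: rows with manager_id in {8,9,10} -> Karl (id 11, level 2).
Iteration 3: no rows with manager_id in {11}; recursion stops.
SUM(level) = 0 + 1 + 1 + 1 + 2 = 5.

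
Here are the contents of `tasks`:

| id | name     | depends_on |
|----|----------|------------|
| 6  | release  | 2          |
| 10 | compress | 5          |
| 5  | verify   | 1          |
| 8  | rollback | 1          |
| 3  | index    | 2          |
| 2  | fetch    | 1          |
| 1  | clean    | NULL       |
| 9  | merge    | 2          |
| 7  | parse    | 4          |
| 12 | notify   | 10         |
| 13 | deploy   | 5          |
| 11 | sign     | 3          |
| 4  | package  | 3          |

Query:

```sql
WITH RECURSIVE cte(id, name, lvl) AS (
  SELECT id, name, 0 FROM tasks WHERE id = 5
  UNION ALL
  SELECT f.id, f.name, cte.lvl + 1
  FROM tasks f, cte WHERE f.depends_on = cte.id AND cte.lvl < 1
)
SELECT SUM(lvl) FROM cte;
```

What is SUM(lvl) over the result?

Base: id=5 (verify) at lvl 0.
Iteration 1: rows with depends_on in {5} -> compress (id 10, lvl 1), deploy (id 13, lvl 1).
Iteration 2: lvl < 1 fails for all current rows; recursion stops.
SUM(lvl) = 0 + 1 + 1 = 2.

2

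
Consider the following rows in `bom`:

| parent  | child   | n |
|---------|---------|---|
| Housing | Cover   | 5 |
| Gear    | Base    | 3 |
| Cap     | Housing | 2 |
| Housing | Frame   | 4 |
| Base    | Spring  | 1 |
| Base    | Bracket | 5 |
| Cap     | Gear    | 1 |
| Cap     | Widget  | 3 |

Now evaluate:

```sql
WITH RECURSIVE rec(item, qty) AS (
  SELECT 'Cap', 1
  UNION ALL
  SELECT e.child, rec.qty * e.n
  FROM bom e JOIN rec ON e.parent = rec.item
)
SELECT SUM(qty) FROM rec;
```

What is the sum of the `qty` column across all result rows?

46

Base: (Cap, qty=1).
Iteration 1: components of {Cap} -> Gear = 1*1 = 1, Housing = 1*2 = 2, Widget = 1*3 = 3.
Iteration 2: components of {Gear,Housing,Widget} -> Base = 1*3 = 3, Cover = 2*5 = 10, Frame = 2*4 = 8.
Iteration 3: components of {Base,Cover,Frame} -> Bracket = 3*5 = 15, Spring = 3*1 = 3.
Iteration 4: no further components; recursion stops.
SUM(qty) = 1 + 1 + 3 + 2 + 3 + 8 + 10 + 15 + 3 = 46.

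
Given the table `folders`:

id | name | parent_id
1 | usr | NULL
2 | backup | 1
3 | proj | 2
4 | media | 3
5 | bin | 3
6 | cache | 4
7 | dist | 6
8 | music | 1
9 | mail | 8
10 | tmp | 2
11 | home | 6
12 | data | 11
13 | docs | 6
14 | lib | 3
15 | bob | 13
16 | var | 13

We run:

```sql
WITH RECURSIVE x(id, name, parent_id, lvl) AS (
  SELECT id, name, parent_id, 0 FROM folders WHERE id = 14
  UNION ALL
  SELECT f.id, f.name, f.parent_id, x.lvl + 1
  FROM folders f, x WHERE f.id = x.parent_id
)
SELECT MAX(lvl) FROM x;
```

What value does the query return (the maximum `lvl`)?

3

Base: id=14 (lib), parent_id=3, lvl 0.
Iteration 1: join on id=3 -> proj (id 3, parent_id=2, lvl 1).
Iteration 2: join on id=2 -> backup (id 2, parent_id=1, lvl 2).
Iteration 3: join on id=1 -> usr (id 1, parent_id=NULL, lvl 3).
Iteration 4: parent_id is NULL; no match; recursion stops.
lvl values: 0, 1, 2, 3; the maximum is 3.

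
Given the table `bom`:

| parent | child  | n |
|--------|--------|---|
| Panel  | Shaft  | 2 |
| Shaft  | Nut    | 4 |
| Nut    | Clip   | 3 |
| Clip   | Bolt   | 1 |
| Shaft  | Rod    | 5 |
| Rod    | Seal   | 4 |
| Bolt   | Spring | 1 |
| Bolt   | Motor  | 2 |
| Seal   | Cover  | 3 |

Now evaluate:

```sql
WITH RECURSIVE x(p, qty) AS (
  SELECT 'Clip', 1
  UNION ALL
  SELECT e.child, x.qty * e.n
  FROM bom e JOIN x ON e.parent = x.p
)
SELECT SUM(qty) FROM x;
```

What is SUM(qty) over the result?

5

Base: (Clip, qty=1).
Iteration 1: components of {Clip} -> Bolt = 1*1 = 1.
Iteration 2: components of {Bolt} -> Motor = 1*2 = 2, Spring = 1*1 = 1.
Iteration 3: no further components; recursion stops.
SUM(qty) = 1 + 1 + 1 + 2 = 5.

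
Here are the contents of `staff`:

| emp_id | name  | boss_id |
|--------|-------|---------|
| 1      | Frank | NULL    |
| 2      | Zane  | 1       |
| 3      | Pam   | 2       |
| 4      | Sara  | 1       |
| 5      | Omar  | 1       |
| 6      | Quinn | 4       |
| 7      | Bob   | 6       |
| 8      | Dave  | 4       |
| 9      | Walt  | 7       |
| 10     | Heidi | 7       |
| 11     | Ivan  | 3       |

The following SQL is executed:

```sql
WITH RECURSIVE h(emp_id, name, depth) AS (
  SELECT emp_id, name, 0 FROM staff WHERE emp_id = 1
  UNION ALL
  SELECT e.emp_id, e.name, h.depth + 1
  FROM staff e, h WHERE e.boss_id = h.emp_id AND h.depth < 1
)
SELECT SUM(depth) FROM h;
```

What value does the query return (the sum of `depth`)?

Base: emp_id=1 (Frank) at depth 0.
Iteration 1: rows with boss_id in {1} -> Zane (id 2, depth 1), Sara (id 4, depth 1), Omar (id 5, depth 1).
Iteration 2: depth < 1 fails for all current rows; recursion stops.
SUM(depth) = 0 + 1 + 1 + 1 = 3.

3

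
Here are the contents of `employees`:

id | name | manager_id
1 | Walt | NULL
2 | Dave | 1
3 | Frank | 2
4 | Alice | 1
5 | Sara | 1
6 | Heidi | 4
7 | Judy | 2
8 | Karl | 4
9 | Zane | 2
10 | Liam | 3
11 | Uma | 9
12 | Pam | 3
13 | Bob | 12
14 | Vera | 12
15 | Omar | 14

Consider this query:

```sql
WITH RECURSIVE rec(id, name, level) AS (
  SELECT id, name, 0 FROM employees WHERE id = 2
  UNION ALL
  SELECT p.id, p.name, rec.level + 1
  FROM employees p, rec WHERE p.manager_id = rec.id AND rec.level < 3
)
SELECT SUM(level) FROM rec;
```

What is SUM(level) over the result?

15

Base: id=2 (Dave) at level 0.
Iteration 1: rows with manager_id in {2} -> Frank (id 3, level 1), Judy (id 7, level 1), Zane (id 9, level 1).
Iteration 2: rows with manager_id in {3,7,9} -> Liam (id 10, level 2), Uma (id 11, level 2), Pam (id 12, level 2).
Iteration 3: rows with manager_id in {10,11,12} -> Bob (id 13, level 3), Vera (id 14, level 3).
Iteration 4: level < 3 fails for all current rows; recursion stops.
SUM(level) = 0 + 1 + 1 + 1 + 2 + 2 + 2 + 3 + 3 = 15.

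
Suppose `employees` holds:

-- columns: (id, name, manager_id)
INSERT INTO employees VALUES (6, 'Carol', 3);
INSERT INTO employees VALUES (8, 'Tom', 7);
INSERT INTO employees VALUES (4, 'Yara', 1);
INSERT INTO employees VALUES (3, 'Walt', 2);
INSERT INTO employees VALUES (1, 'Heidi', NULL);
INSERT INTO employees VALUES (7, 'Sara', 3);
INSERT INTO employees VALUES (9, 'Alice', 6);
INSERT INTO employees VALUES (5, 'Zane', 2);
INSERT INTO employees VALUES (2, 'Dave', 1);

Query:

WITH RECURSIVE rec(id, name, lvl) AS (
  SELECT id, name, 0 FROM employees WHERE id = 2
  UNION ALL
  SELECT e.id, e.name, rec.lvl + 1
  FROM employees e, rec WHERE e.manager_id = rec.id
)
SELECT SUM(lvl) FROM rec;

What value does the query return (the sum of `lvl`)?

Base: id=2 (Dave) at lvl 0.
Iteration 1: rows with manager_id in {2} -> Walt (id 3, lvl 1), Zane (id 5, lvl 1).
Iteration 2: rows with manager_id in {3,5} -> Carol (id 6, lvl 2), Sara (id 7, lvl 2).
Iteration 3: rows with manager_id in {6,7} -> Tom (id 8, lvl 3), Alice (id 9, lvl 3).
Iteration 4: no rows with manager_id in {8,9}; recursion stops.
SUM(lvl) = 0 + 1 + 1 + 2 + 2 + 3 + 3 = 12.

12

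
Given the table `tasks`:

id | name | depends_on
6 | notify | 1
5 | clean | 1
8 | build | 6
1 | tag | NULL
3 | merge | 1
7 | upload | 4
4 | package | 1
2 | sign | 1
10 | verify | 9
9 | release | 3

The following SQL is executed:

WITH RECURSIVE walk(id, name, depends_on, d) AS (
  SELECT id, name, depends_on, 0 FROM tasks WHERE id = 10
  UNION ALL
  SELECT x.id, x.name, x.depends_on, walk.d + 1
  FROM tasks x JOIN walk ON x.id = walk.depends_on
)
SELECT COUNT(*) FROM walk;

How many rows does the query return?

4

Base: id=10 (verify), depends_on=9, d 0.
Iteration 1: join on id=9 -> release (id 9, depends_on=3, d 1).
Iteration 2: join on id=3 -> merge (id 3, depends_on=1, d 2).
Iteration 3: join on id=1 -> tag (id 1, depends_on=NULL, d 3).
Iteration 4: depends_on is NULL; no match; recursion stops.
Total rows emitted: 4.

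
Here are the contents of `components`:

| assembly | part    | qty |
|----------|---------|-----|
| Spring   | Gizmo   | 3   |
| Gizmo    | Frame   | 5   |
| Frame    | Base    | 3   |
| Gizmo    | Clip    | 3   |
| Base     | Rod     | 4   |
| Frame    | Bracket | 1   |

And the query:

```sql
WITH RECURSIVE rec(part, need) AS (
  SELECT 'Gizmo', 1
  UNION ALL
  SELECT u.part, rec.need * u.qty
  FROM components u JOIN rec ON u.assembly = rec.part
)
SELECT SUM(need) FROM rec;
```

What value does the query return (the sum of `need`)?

Base: (Gizmo, need=1).
Iteration 1: components of {Gizmo} -> Clip = 1*3 = 3, Frame = 1*5 = 5.
Iteration 2: components of {Clip,Frame} -> Base = 5*3 = 15, Bracket = 5*1 = 5.
Iteration 3: components of {Base,Bracket} -> Rod = 15*4 = 60.
Iteration 4: no further components; recursion stops.
SUM(need) = 1 + 5 + 3 + 15 + 5 + 60 = 89.

89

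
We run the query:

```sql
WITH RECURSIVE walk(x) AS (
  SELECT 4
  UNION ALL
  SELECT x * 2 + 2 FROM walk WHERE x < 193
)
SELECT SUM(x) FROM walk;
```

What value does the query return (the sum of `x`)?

Base: x=4.
Iteration 1: 4 < 193 holds -> x = 4 * 2 + 2 = 10.
Iteration 2: 10 < 193 holds -> x = 10 * 2 + 2 = 22.
Iteration 3: 22 < 193 holds -> x = 22 * 2 + 2 = 46.
Iteration 4: 46 < 193 holds -> x = 46 * 2 + 2 = 94.
Iteration 5: 94 < 193 holds -> x = 94 * 2 + 2 = 190.
Iteration 6: 190 < 193 holds -> x = 190 * 2 + 2 = 382.
Iteration 7: 382 < 193 fails; recursion stops.
SUM(x) = 4 + 10 + 22 + 46 + 94 + 190 + 382 = 748.

748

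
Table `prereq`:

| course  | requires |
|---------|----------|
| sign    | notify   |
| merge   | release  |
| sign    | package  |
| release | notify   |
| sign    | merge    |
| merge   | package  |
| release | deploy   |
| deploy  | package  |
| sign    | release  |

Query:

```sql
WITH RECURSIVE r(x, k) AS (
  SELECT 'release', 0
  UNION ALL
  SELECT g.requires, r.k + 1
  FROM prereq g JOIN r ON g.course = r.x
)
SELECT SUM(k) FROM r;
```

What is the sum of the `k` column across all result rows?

Base: (release, k=0).
Iteration 1: edges from {release} -> (deploy, k=1), (notify, k=1).
Iteration 2: edges from {deploy,notify} -> (package, k=2).
Iteration 3: no outgoing edges from {package}; recursion stops.
SUM(k) = 0 + 1 + 1 + 2 = 4.

4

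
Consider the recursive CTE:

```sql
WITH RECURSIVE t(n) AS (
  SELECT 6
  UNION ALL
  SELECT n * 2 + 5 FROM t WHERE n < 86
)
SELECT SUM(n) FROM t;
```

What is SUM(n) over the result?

Base: n=6.
Iteration 1: 6 < 86 holds -> n = 6 * 2 + 5 = 17.
Iteration 2: 17 < 86 holds -> n = 17 * 2 + 5 = 39.
Iteration 3: 39 < 86 holds -> n = 39 * 2 + 5 = 83.
Iteration 4: 83 < 86 holds -> n = 83 * 2 + 5 = 171.
Iteration 5: 171 < 86 fails; recursion stops.
SUM(n) = 6 + 17 + 39 + 83 + 171 = 316.

316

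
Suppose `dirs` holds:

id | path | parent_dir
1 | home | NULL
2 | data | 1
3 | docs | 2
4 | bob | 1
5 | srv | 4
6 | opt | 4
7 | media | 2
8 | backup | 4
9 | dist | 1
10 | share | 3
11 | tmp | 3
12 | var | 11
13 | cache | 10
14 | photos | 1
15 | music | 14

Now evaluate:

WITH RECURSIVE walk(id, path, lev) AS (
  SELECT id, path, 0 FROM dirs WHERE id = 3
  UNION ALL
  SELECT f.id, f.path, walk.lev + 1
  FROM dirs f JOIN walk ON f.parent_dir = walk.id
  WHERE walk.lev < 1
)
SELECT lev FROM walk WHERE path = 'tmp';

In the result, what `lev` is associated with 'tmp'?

1

Base: id=3 (docs) at lev 0.
Iteration 1: rows with parent_dir in {3} -> share (id 10, lev 1), tmp (id 11, lev 1).
Iteration 2: lev < 1 fails for all current rows; recursion stops.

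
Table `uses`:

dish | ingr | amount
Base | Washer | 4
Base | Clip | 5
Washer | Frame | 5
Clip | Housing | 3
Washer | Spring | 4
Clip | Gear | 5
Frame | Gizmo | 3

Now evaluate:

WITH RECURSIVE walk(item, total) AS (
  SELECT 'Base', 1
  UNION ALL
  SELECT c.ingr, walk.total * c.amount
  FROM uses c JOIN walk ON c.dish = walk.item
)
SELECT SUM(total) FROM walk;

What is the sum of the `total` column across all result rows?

146

Base: (Base, total=1).
Iteration 1: components of {Base} -> Clip = 1*5 = 5, Washer = 1*4 = 4.
Iteration 2: components of {Clip,Washer} -> Frame = 4*5 = 20, Gear = 5*5 = 25, Housing = 5*3 = 15, Spring = 4*4 = 16.
Iteration 3: components of {Frame,Gear,Housing,Spring} -> Gizmo = 20*3 = 60.
Iteration 4: no further components; recursion stops.
SUM(total) = 1 + 4 + 5 + 20 + 16 + 15 + 25 + 60 = 146.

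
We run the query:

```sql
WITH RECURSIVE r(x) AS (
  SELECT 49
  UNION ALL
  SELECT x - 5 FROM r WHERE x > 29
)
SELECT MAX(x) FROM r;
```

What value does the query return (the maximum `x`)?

Base: x=49.
Iteration 1: 49 > 29 holds -> x = 49 - 5 = 44.
Iteration 2: 44 > 29 holds -> x = 44 - 5 = 39.
Iteration 3: 39 > 29 holds -> x = 39 - 5 = 34.
Iteration 4: 34 > 29 holds -> x = 34 - 5 = 29.
Iteration 5: 29 > 29 fails; recursion stops.
x values: 49, 44, 39, 34, 29; the maximum is 49.

49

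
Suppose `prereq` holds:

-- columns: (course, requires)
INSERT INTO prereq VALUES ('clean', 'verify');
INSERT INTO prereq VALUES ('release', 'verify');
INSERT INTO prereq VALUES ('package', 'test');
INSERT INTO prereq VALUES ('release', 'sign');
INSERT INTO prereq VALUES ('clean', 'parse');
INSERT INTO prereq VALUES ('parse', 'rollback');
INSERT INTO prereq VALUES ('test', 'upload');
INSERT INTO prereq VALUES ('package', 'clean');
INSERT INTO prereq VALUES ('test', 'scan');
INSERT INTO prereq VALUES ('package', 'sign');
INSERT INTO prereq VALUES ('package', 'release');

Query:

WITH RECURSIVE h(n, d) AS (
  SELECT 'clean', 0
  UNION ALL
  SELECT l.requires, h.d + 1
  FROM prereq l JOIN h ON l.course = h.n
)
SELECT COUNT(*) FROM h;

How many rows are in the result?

4

Base: (clean, d=0).
Iteration 1: edges from {clean} -> (parse, d=1), (verify, d=1).
Iteration 2: edges from {parse,verify} -> (rollback, d=2).
Iteration 3: no outgoing edges from {rollback}; recursion stops.
Total rows emitted: 4.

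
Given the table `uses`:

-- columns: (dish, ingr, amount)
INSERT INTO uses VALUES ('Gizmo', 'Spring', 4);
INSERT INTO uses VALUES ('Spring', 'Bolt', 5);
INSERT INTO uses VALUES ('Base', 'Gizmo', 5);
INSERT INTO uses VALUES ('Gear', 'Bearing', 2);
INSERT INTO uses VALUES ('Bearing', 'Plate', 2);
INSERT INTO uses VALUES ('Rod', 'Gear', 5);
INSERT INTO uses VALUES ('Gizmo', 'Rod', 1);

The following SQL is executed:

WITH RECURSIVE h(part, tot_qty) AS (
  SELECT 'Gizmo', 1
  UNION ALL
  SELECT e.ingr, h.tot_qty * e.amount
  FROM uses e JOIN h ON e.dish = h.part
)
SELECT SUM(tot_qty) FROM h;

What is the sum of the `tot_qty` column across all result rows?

Base: (Gizmo, tot_qty=1).
Iteration 1: components of {Gizmo} -> Rod = 1*1 = 1, Spring = 1*4 = 4.
Iteration 2: components of {Rod,Spring} -> Bolt = 4*5 = 20, Gear = 1*5 = 5.
Iteration 3: components of {Bolt,Gear} -> Bearing = 5*2 = 10.
Iteration 4: components of {Bearing} -> Plate = 10*2 = 20.
Iteration 5: no further components; recursion stops.
SUM(tot_qty) = 1 + 1 + 4 + 5 + 20 + 10 + 20 = 61.

61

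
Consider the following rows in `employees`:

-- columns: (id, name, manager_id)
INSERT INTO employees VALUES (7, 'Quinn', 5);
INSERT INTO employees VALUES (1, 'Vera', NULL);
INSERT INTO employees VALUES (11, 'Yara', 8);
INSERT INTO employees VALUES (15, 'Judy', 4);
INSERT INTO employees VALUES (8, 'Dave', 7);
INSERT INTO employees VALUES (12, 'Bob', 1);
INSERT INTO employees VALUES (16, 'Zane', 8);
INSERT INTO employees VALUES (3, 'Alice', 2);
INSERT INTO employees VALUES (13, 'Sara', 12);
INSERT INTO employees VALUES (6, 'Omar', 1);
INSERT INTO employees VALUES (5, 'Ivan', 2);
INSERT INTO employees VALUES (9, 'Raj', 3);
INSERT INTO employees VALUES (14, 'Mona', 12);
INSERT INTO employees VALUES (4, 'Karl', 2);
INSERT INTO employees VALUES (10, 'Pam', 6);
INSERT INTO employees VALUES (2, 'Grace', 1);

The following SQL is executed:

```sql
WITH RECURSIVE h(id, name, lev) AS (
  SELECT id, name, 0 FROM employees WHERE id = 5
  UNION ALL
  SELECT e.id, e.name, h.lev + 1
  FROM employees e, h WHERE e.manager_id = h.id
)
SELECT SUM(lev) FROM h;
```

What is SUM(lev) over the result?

Base: id=5 (Ivan) at lev 0.
Iteration 1: rows with manager_id in {5} -> Quinn (id 7, lev 1).
Iteration 2: rows with manager_id in {7} -> Dave (id 8, lev 2).
Iteration 3: rows with manager_id in {8} -> Yara (id 11, lev 3), Zane (id 16, lev 3).
Iteration 4: no rows with manager_id in {11,16}; recursion stops.
SUM(lev) = 0 + 1 + 2 + 3 + 3 = 9.

9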